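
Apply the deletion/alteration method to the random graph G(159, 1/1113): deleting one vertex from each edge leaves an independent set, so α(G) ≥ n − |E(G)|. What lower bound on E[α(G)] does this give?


E[|E(G)|] = C(159, 2)·p = 12561 · (1/1113) = 79/7.
E[α(G)] ≥ n − E[|E(G)|] = 159 − 79/7 = 1034/7.
Numerically: ≈ 147.7143.
(This is only a lower bound; the true E[α(G)] may be larger.)

E[α(G)] ≥ 1034/7 ≈ 147.7143.


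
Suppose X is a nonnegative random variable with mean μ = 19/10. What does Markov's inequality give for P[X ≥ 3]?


μ = E[X] = 19/10, a = 3.
Markov: P[X ≥ 3] ≤ μ/a = (19/10)/3 = 19/30.
Numerically: ≈ 0.63333.
(Since a = 3 > μ = 1.90000, the bound 19/30 is < 1 and informative.)

P[X ≥ 3] ≤ 19/30 ≈ 0.63333.


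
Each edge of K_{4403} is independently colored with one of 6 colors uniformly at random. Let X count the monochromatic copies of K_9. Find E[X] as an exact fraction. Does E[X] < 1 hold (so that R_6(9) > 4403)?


E[X] = C(4403, 9) · 6^{1 − 36} = 1699894433046281918452233150 · 6^{−35} = 1699894433046281918452233150/1719070799748422591028658176.
As a reduced fraction: E[X] = 283315738841046986408705525/286511799958070431838109696 ≈ 0.98884.
Is E[X] < 1? YES.
Since E[X] < 1, there exists a 6-coloring of K_{4403} with no monochromatic K_9; hence R_6(9) > 4403.

E[X] = 283315738841046986408705525/286511799958070431838109696 ≈ 0.98884; E[X] < 1, so R_6(9) > 4403.


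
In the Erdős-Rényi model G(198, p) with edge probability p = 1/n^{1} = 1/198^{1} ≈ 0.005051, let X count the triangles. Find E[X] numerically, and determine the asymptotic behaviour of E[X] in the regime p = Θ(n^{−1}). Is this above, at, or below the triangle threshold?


Number of potential triangles: C(198, 3) = 1274196.
Each occurs with probability p³ ≈ (0.005051)³ ≈ 1.288263e-07.
By linearity: E[X] = C(198, 3)·p³ ≈ 1274196 · 1.288263e-07 ≈ 0.1641.
Here α = 1, so p = 1/n is exactly at the triangle threshold p ~ 1/n. Asymptotically E[X] → c³/6 = 1³/6 = 1/6 ≈ 0.1667, a bounded constant. In this regime the triangle count is asymptotically Poisson(c³/6).

E[X] ≈ 0.1641; in regime p = Θ(1/n^{1}) E[X] stays bounded (at the triangle threshold p ~ 1/n).


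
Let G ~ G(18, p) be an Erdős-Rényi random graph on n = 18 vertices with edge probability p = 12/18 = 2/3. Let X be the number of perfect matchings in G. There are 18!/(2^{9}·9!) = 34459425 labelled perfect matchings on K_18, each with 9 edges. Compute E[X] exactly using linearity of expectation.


K_18 has 18!/(2^{9}·9!) = 34459425 labelled perfect matchings.
For each such perfect matching H, let X_H = 1 if all 9 edges of H are present in G. Then P[X_H = 1] = p^{9} = (2/3)^{9} = 512/19683.
Summing the indicators: E[X] = Σ_H E[X_H] = 34459425 · p^{9} = 34459425 · 512/19683 = 217817600/243.
Numerically: E[X] ≈ 896369.

E[X] = 34459425 · (2/3)^{9} = 217817600/243 ≈ 896369.


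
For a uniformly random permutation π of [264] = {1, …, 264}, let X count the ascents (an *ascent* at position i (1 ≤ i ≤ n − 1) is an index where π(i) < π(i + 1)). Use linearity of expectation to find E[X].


Write X = Σ X_I over i = 1, …, 263, with X_I the indicator of one ascent.
There are 263 indicators.
For each fixed i, the pair (π(i), π(i+1)) is a uniformly random ordered pair of distinct values from {1, …, 264}; by symmetry P[π(i) < π(i+1)] = 1/2.
By linearity: E[X] = 263 · (1/2) = (264 − 1) · (1/2) = 263/2 ≈ 131.500000.

E[X] = 263/2 = 131.500000.


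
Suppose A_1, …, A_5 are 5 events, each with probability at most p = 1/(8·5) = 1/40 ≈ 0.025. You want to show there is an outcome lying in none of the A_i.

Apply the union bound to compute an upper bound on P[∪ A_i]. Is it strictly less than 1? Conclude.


Union bound: P[∪_{i=1}^{5} A_i] ≤ Σ_i P[A_i] ≤ 5·p = 5·(1/40) = 1/8.
Numerically: 1/8 ≈ 0.125.
Is 1/8 < 1? YES.
Since P[∪ A_i] ≤ 1/8 < 1, the complement has P[∩ A_i^c] ≥ 1 − 1/8 = 7/8 > 0, so some outcome avoids every A_i.

5·p = 1/8 ≈ 0.125; existence CERTIFIED by the union bound.


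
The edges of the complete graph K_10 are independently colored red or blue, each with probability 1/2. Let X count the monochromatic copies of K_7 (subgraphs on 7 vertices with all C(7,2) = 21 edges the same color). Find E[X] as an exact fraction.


Let X = Σ_S X_S over the C(10, 7) = 120 subsets S of size 7, where X_S = 1 if the K_7 on S is monochromatic.
For a fixed S, the K_7 on S has C(7, 2) = 21 edges. P[all 21 edges red] = (1/2)^21, and likewise for blue, so P[monochromatic] = 2·(1/2)^21 = 2^{1 − 21} = 1/1048576.
Summing: E[X] = C(10, 7) · 2^{1 − 21} = 120 · 1/1048576 = 15/131072.
Numerically: E[X] ≈ 0.0001.

E[X] = C(10,7)·2^(1−C(7,2)) = 15/131072 ≈ 0.0001.


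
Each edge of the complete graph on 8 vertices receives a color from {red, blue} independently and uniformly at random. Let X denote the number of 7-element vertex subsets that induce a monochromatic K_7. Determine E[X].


Let X = Σ_S X_S over the C(8, 7) = 8 subsets S of size 7, where X_S = 1 if the K_7 on S is monochromatic.
For a fixed S, the K_7 on S has C(7, 2) = 21 edges. P[all 21 edges red] = (1/2)^21, and likewise for blue, so P[monochromatic] = 2·(1/2)^21 = 2^{1 − 21} = 1/1048576.
By linearity of expectation: E[X] = C(8, 7) · 2^{1 − 21} = 8 · 1/1048576 = 1/131072.
Numerically: E[X] ≈ 0.0000.

E[X] = C(8,7)·2^(1−C(7,2)) = 1/131072 ≈ 0.0000.


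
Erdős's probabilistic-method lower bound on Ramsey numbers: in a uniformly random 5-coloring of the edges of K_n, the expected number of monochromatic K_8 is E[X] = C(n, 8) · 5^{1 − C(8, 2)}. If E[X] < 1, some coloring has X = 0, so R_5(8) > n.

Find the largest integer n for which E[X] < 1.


We need C(n, 8) · 5^{1 − 28} < 1, i.e. C(n, 8) < 5^{28 − 1} = 7450580596923828125.
Check values of n near the boundary:
  n = 858: C(858, 8) = 7049584530256467771; 7049584530256467771 < 7450580596923828125? YES
  n = 859: C(859, 8) = 7115855595170747139; 7115855595170747139 < 7450580596923828125? YES
  n = 860: C(860, 8) = 7182671140665308145; 7182671140665308145 < 7450580596923828125? YES
  n = 861: C(861, 8) = 7250034996615275865; 7250034996615275865 < 7450580596923828125? YES
  n = 862: C(862, 8) = 7317951015318931845; 7317951015318931845 < 7450580596923828125? YES
  n = 863: C(863, 8) = 7386423071602617757; 7386423071602617757 < 7450580596923828125? YES
  n = 864: C(864, 8) = 7455455062926006708; 7455455062926006708 < 7450580596923828125? NO
  n = 865: C(865, 8) = 7525050909487743060; 7525050909487743060 < 7450580596923828125? NO
  n = 866: C(866, 8) = 7595214554331451620; 7595214554331451620 < 7450580596923828125? NO
The largest n with C(n, 8) < 7450580596923828125 is n = 863 (where E[X] = 7386423071602617757/7450580596923828125 ≈ 0.99139). Hence R_5(8) > 863, i.e. R_5(8) ≥ 864.

Largest n = 863; hence R_5(8) > 863.


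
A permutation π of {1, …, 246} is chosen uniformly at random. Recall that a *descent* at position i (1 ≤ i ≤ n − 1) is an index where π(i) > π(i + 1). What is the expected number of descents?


Write X = Σ X_I over i = 1, …, 245, with X_I the indicator of one descent.
There are 245 indicators.
For each fixed i, the pair (π(i), π(i+1)) is a uniformly random ordered pair of distinct values from {1, …, 246}; by symmetry P[π(i) > π(i+1)] = 1/2.
By linearity: E[X] = 245 · (1/2) = (246 − 1) · (1/2) = 245/2 ≈ 122.50000.

E[X] = 245/2 = 122.50000.


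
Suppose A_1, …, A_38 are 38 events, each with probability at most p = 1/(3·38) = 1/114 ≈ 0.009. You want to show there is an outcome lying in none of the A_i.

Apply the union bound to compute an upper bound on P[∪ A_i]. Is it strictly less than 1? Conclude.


Union bound: P[∪_{i=1}^{38} A_i] ≤ Σ_i P[A_i] ≤ 38·p = 38·(1/114) = 1/3.
Numerically: 1/3 ≈ 0.333.
Is 1/3 < 1? YES.
Since P[∪ A_i] ≤ 1/3 < 1, the complement has P[∩ A_i^c] ≥ 1 − 1/3 = 2/3 > 0, so some outcome avoids every A_i.

38·p = 1/3 ≈ 0.333; existence CERTIFIED by the union bound.


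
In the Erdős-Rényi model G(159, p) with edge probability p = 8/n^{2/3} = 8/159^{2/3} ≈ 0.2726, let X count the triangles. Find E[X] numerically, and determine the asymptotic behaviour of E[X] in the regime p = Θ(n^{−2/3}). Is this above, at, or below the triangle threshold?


Number of potential triangles: C(159, 3) = 657359.
Each occurs with probability p³ ≈ (0.2726)³ ≈ 2.025236e-02.
By linearity: E[X] = C(159, 3)·p³ ≈ 657359 · 2.025236e-02 ≈ 13313.0734.
Since α = 2/3 < 1, p = c/n^{2/3} ≫ 1/n is above the triangle threshold p ~ 1/n. Asymptotically E[X] ~ (c³/6)·n^{3(1−α)} = (8³/6)·n^{1} → ∞; triangles are abundant w.h.p.

E[X] ≈ 13313.0734; in regime p = Θ(1/n^{2/3}) E[X] diverges (above the triangle threshold p ~ 1/n).


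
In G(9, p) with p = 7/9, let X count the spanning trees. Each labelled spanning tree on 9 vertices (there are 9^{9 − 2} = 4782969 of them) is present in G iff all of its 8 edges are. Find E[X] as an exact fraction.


K_9 has 9^{9 − 2} = 4782969 labelled spanning trees.
For each such spanning tree H, let X_H = 1 if all 8 edges of H are present in G. Then P[X_H = 1] = p^{8} = (7/9)^{8} = 5764801/43046721.
Summing the indicators: E[X] = Σ_H E[X_H] = 4782969 · p^{8} = 4782969 · 5764801/43046721 = 5764801/9.
Numerically: E[X] ≈ 6.4053e+05.

E[X] = 4782969 · (7/9)^{8} = 5764801/9 ≈ 6.4053e+05.


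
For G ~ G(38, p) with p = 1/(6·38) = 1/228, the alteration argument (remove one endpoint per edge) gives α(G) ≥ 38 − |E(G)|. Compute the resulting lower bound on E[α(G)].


E[|E(G)|] = C(38, 2)·p = 703 · (1/228) = 37/12.
E[α(G)] ≥ n − E[|E(G)|] = 38 − 37/12 = 419/12.
Numerically: ≈ 34.91667.
(This is only a lower bound; the true E[α(G)] may be larger.)

E[α(G)] ≥ 419/12 ≈ 34.91667.


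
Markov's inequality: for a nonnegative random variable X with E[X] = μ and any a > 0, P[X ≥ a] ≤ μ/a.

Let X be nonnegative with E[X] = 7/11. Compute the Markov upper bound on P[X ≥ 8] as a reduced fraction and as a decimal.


μ = E[X] = 7/11, a = 8.
Markov: P[X ≥ 8] ≤ μ/a = (7/11)/8 = 7/88.
Numerically: ≈ 0.080.
(Since a = 8 > μ = 0.636, the bound 7/88 is < 1 and informative.)

P[X ≥ 8] ≤ 7/88 ≈ 0.080.


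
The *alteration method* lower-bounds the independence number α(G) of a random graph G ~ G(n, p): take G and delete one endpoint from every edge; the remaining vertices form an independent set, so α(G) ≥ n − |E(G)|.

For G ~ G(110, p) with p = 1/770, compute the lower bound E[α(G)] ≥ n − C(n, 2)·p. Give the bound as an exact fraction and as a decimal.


E[|E(G)|] = C(110, 2)·p = 5995 · (1/770) = 109/14.
E[α(G)] ≥ n − E[|E(G)|] = 110 − 109/14 = 1431/14.
Numerically: ≈ 102.2143.
(This is only a lower bound; the true E[α(G)] may be larger.)

E[α(G)] ≥ 1431/14 ≈ 102.2143.


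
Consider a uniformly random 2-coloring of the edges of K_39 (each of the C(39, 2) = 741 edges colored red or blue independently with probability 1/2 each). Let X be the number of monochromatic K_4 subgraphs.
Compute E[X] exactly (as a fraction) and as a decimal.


Let X = Σ_S X_S over the C(39, 4) = 82251 subsets S of size 4, where X_S = 1 if the K_4 on S is monochromatic.
For a fixed S, the K_4 on S has C(4, 2) = 6 edges. P[all 6 edges red] = (1/2)^6, and likewise for blue, so P[monochromatic] = 2·(1/2)^6 = 2^{1 − 6} = 1/32.
Summing: E[X] = C(39, 4) · 2^{1 − 6} = 82251 · 1/32 = 82251/32.
Numerically: E[X] ≈ 2570.34375.

E[X] = C(39,4)·2^(1−C(4,2)) = 82251/32 ≈ 2570.34375.


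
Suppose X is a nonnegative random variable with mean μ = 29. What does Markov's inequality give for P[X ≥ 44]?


μ = E[X] = 29, a = 44.
Markov: P[X ≥ 44] ≤ μ/a = (29)/44 = 29/44.
Numerically: ≈ 0.659091.
(Since a = 44 > μ = 29.000000, the bound 29/44 is < 1 and informative.)

P[X ≥ 44] ≤ 29/44 ≈ 0.659091.


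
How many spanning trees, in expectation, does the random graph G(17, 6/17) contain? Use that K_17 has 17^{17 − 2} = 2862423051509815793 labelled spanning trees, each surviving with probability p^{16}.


K_17 has 17^{17 − 2} = 2862423051509815793 labelled spanning trees.
For each such spanning tree H, let X_H = 1 if all 16 edges of H are present in G. Then P[X_H = 1] = p^{16} = (6/17)^{16} = 2821109907456/48661191875666868481.
By linearity of expectation: E[X] = Σ_H E[X_H] = 2862423051509815793 · p^{16} = 2862423051509815793 · 2821109907456/48661191875666868481 = 2821109907456/17.
Numerically: E[X] ≈ 1.66e+11.

E[X] = 2862423051509815793 · (6/17)^{16} = 2821109907456/17 ≈ 1.66e+11.


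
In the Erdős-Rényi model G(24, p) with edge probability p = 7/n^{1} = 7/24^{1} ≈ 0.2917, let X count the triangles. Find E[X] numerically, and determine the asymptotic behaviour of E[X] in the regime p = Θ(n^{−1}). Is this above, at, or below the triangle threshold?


Number of potential triangles: C(24, 3) = 2024.
Each occurs with probability p³ ≈ (0.2917)³ ≈ 2.481192e-02.
By linearity: E[X] = C(24, 3)·p³ ≈ 2024 · 2.481192e-02 ≈ 50.2193.
Here α = 1, so p = 7/n is exactly at the triangle threshold p ~ 1/n. Asymptotically E[X] → c³/6 = 7³/6 = 343/6 ≈ 57.1667, a bounded constant. In this regime the triangle count is asymptotically Poisson(c³/6).

E[X] ≈ 50.2193; in regime p = Θ(1/n^{1}) E[X] stays bounded (at the triangle threshold p ~ 1/n).


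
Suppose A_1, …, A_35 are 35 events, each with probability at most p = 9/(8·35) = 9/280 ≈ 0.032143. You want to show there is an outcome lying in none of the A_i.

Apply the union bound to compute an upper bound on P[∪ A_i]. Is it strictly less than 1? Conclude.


Union bound: P[∪_{i=1}^{35} A_i] ≤ Σ_i P[A_i] ≤ 35·p = 35·(9/280) = 9/8.
Numerically: 9/8 ≈ 1.125000.
Is 9/8 < 1? NO.
Since the bound 9/8 is ≥ 1, the union bound is uninformative here; it does NOT by itself certify existence.

35·p = 9/8 ≈ 1.125000; existence NOT certified by the union bound.


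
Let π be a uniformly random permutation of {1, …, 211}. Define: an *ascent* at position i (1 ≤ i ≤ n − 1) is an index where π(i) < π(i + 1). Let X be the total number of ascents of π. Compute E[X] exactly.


Write X = Σ X_I over i = 1, …, 210, with X_I the indicator of one ascent.
There are 210 indicators.
For each fixed i, the pair (π(i), π(i+1)) is a uniformly random ordered pair of distinct values from {1, …, 211}; by symmetry P[π(i) < π(i+1)] = 1/2.
By linearity: E[X] = 210 · (1/2) = (211 − 1) · (1/2) = 105 ≈ 105.000.

E[X] = 105 = 105.000.


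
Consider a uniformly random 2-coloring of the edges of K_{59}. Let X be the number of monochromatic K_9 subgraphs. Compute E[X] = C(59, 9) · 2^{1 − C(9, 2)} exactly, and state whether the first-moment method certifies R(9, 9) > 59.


E[X] = C(59, 9) · 2^{1 − 36} = 12565671261 · 2^{−35} = 12565671261/34359738368.
As a reduced fraction: E[X] = 12565671261/34359738368 ≈ 0.3657.
Is E[X] < 1? YES.
Since E[X] < 1, there exists a 2-coloring of K_{59} with no monochromatic K_9; hence R(9, 9) > 59.

E[X] = 12565671261/34359738368 ≈ 0.3657; E[X] < 1, so R(9, 9) > 59.


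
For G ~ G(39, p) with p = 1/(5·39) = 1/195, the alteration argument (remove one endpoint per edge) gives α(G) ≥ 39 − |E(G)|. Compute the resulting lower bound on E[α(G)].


E[|E(G)|] = C(39, 2)·p = 741 · (1/195) = 19/5.
E[α(G)] ≥ n − E[|E(G)|] = 39 − 19/5 = 176/5.
Numerically: ≈ 35.200000.
(This is only a lower bound; the true E[α(G)] may be larger.)

E[α(G)] ≥ 176/5 ≈ 35.200000.


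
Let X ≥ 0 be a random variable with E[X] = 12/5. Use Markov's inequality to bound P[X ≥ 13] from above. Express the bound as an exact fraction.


μ = E[X] = 12/5, a = 13.
Markov: P[X ≥ 13] ≤ μ/a = (12/5)/13 = 12/65.
Numerically: ≈ 0.184615.
(Since a = 13 > μ = 2.400000, the bound 12/65 is < 1 and informative.)

P[X ≥ 13] ≤ 12/65 ≈ 0.184615.


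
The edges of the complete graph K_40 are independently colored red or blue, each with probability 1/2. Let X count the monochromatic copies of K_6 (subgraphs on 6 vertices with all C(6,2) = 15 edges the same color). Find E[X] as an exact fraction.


Let X = Σ_S X_S over the C(40, 6) = 3838380 subsets S of size 6, where X_S = 1 if the K_6 on S is monochromatic.
For a fixed S, the K_6 on S has C(6, 2) = 15 edges. P[all 15 edges red] = (1/2)^15, and likewise for blue, so P[monochromatic] = 2·(1/2)^15 = 2^{1 − 15} = 1/16384.
By linearity: E[X] = C(40, 6) · 2^{1 − 15} = 3838380 · 1/16384 = 959595/4096.
Numerically: E[X] ≈ 234.276123.

E[X] = C(40,6)·2^(1−C(6,2)) = 959595/4096 ≈ 234.276123.


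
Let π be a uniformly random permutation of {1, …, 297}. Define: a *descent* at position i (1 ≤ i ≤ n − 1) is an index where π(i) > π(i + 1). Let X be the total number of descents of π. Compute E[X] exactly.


Write X = Σ X_I over i = 1, …, 296, with X_I the indicator of one descent.
There are 296 indicators.
For each fixed i, the pair (π(i), π(i+1)) is a uniformly random ordered pair of distinct values from {1, …, 297}; by symmetry P[π(i) > π(i+1)] = 1/2.
By linearity: E[X] = 296 · (1/2) = (297 − 1) · (1/2) = 148 ≈ 148.000000.

E[X] = 148 = 148.000000.


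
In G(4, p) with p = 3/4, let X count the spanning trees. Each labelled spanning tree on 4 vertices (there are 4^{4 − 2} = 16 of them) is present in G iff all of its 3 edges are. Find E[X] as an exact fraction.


K_4 has 4^{4 − 2} = 16 labelled spanning trees.
For each such spanning tree H, let X_H = 1 if all 3 edges of H are present in G. Then P[X_H = 1] = p^{3} = (3/4)^{3} = 27/64.
By linearity of expectation: E[X] = Σ_H E[X_H] = 16 · p^{3} = 16 · 27/64 = 27/4.
Numerically: E[X] ≈ 6.75.

E[X] = 16 · (3/4)^{3} = 27/4 ≈ 6.75.


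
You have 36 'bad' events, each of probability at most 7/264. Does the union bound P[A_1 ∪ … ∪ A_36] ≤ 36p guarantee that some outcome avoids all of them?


Union bound: P[∪_{i=1}^{36} A_i] ≤ Σ_i P[A_i] ≤ 36·p = 36·(7/264) = 21/22.
Numerically: 21/22 ≈ 0.95455.
Is 21/22 < 1? YES.
Since P[∪ A_i] ≤ 21/22 < 1, the complement has P[∩ A_i^c] ≥ 1 − 21/22 = 1/22 > 0, so some outcome avoids every A_i.

36·p = 21/22 ≈ 0.95455; existence CERTIFIED by the union bound.


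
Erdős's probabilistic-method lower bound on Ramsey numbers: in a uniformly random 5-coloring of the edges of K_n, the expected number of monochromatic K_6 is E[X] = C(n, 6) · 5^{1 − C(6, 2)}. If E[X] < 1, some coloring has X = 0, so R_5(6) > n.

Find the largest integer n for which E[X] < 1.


We need C(n, 6) · 5^{1 − 15} < 1, i.e. C(n, 6) < 5^{15 − 1} = 6103515625.
Check values of n near the boundary:
  n = 128: C(128, 6) = 5423611200; 5423611200 < 6103515625? YES
  n = 129: C(129, 6) = 5688177600; 5688177600 < 6103515625? YES
  n = 130: C(130, 6) = 5963412000; 5963412000 < 6103515625? YES
  n = 131: C(131, 6) = 6249655776; 6249655776 < 6103515625? NO
The largest n with C(n, 6) < 6103515625 is n = 130 (where E[X] = 47707296/48828125 ≈ 0.9770454). Hence R_5(6) > 130, i.e. R_5(6) ≥ 131.

Largest n = 130; hence R_5(6) > 130.


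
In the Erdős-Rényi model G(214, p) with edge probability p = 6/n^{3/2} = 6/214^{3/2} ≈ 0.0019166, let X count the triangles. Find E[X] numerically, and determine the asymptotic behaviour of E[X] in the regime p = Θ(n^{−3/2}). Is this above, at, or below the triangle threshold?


Number of potential triangles: C(214, 3) = 1610564.
Each occurs with probability p³ ≈ (0.0019166)³ ≈ 7.04030982e-09.
By linearity: E[X] = C(214, 3)·p³ ≈ 1610564 · 7.04030982e-09 ≈ 0.011339.
Since α = 3/2 > 1, p = c/n^{3/2} = o(1/n) is below the triangle threshold p ~ 1/n. Asymptotically E[X] ~ (c³/6)·n^{3(1−α)} = (6³/6)·n^{-1.5} → 0, so by Markov's inequality G has no triangles w.h.p.

E[X] ≈ 0.011339; in regime p = Θ(1/n^{3/2}) E[X] tends to 0 (below the triangle threshold p ~ 1/n).


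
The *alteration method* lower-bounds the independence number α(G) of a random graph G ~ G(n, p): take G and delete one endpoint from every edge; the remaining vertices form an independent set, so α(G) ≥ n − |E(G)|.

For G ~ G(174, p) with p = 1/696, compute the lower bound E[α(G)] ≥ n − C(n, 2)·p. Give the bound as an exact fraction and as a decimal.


E[|E(G)|] = C(174, 2)·p = 15051 · (1/696) = 173/8.
E[α(G)] ≥ n − E[|E(G)|] = 174 − 173/8 = 1219/8.
Numerically: ≈ 152.375000.
(This is only a lower bound; the true E[α(G)] may be larger.)

E[α(G)] ≥ 1219/8 ≈ 152.375000.


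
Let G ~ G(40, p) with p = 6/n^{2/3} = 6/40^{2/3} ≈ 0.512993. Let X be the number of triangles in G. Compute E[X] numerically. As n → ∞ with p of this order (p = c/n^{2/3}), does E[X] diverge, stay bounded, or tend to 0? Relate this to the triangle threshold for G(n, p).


Number of potential triangles: C(40, 3) = 9880.
Each occurs with probability p³ ≈ (0.512993)³ ≈ 1.35000000e-01.
By linearity: E[X] = C(40, 3)·p³ ≈ 9880 · 1.35000000e-01 ≈ 1333.800000.
Since α = 2/3 < 1, p = c/n^{2/3} ≫ 1/n is above the triangle threshold p ~ 1/n. Asymptotically E[X] ~ (c³/6)·n^{3(1−α)} = (6³/6)·n^{1} → ∞; triangles are abundant w.h.p.

E[X] ≈ 1333.800000; in regime p = Θ(1/n^{2/3}) E[X] diverges (above the triangle threshold p ~ 1/n).


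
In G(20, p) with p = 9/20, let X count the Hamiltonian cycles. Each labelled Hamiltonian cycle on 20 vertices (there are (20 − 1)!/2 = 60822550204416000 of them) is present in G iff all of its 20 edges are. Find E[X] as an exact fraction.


K_20 has (20 − 1)!/2 = 60822550204416000 labelled Hamiltonian cycles.
For each such Hamiltonian cycle H, let X_H = 1 if all 20 edges of H are present in G. Then P[X_H = 1] = p^{20} = (9/20)^{20} = 12157665459056928801/104857600000000000000000000.
By linearity of expectation: E[X] = Σ_H E[X_H] = 60822550204416000 · p^{20} = 60822550204416000 · 12157665459056928801/104857600000000000000000000 = 180532279724605553545860280221/25600000000000000000.
Numerically: E[X] ≈ 7.05204e+09.

E[X] = 60822550204416000 · (9/20)^{20} = 180532279724605553545860280221/25600000000000000000 ≈ 7.05204e+09.


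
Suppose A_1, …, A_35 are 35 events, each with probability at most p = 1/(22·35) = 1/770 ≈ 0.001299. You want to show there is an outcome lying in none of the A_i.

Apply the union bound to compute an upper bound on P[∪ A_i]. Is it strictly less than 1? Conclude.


Union bound: P[∪_{i=1}^{35} A_i] ≤ Σ_i P[A_i] ≤ 35·p = 35·(1/770) = 1/22.
Numerically: 1/22 ≈ 0.045455.
Is 1/22 < 1? YES.
Since P[∪ A_i] ≤ 1/22 < 1, the complement has P[∩ A_i^c] ≥ 1 − 1/22 = 21/22 > 0, so some outcome avoids every A_i.

35·p = 1/22 ≈ 0.045455; existence CERTIFIED by the union bound.


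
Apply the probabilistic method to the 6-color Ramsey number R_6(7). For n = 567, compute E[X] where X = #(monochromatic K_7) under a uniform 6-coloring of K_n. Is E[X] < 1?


E[X] = C(567, 7) · 6^{1 − 21} = 3601671315933933 · 6^{−20} = 3601671315933933/3656158440062976.
As a reduced fraction: E[X] = 44465077974493/45137758519296 ≈ 0.9850972.
Is E[X] < 1? YES.
Since E[X] < 1, there exists a 6-coloring of K_{567} with no monochromatic K_7; hence R_6(7) > 567.

E[X] = 44465077974493/45137758519296 ≈ 0.9850972; E[X] < 1, so R_6(7) > 567.


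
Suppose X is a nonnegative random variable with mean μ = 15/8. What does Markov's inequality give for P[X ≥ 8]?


μ = E[X] = 15/8, a = 8.
Markov: P[X ≥ 8] ≤ μ/a = (15/8)/8 = 15/64.
Numerically: ≈ 0.23438.
(Since a = 8 > μ = 1.87500, the bound 15/64 is < 1 and informative.)

P[X ≥ 8] ≤ 15/64 ≈ 0.23438.


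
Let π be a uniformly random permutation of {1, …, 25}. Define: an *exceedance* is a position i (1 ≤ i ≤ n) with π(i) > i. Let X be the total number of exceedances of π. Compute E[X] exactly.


Write X = Σ_{i=1}^{25} X_i, where X_i = 1_{π(i) > i}.
For each fixed i, π(i) is uniform over {1, …, 25} (marginal of a uniform permutation), so P[π(i) > i] = (n − i)/n. Summing: Σ_{i=1}^{25} (n − i)/n = (0 + 1 + … + 24)/25 = 25(25 − 1)/(2·25) = (25 − 1)/2.
Hence E[X] = Σ_{i=1}^{25} (25 − i)/25 = 12 ≈ 12.000.

E[X] = 12 = 12.000.


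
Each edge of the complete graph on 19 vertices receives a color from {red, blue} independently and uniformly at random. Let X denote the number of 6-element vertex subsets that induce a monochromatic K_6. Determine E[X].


Let X = Σ_S X_S over the C(19, 6) = 27132 subsets S of size 6, where X_S = 1 if the K_6 on S is monochromatic.
For a fixed S, the K_6 on S has C(6, 2) = 15 edges. P[all 15 edges red] = (1/2)^15, and likewise for blue, so P[monochromatic] = 2·(1/2)^15 = 2^{1 − 15} = 1/16384.
By linearity: E[X] = C(19, 6) · 2^{1 − 15} = 27132 · 1/16384 = 6783/4096.
Numerically: E[X] ≈ 1.6560.

E[X] = C(19,6)·2^(1−C(6,2)) = 6783/4096 ≈ 1.6560.


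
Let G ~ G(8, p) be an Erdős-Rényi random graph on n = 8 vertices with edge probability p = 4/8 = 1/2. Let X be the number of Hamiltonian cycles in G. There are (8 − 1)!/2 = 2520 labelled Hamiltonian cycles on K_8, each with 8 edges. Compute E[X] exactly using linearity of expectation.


K_8 has (8 − 1)!/2 = 2520 labelled Hamiltonian cycles.
For each such Hamiltonian cycle H, let X_H = 1 if all 8 edges of H are present in G. Then P[X_H = 1] = p^{8} = (1/2)^{8} = 1/256.
Summing the indicators: E[X] = Σ_H E[X_H] = 2520 · p^{8} = 2520 · 1/256 = 315/32.
Numerically: E[X] ≈ 9.8438.

E[X] = 2520 · (1/2)^{8} = 315/32 ≈ 9.8438.


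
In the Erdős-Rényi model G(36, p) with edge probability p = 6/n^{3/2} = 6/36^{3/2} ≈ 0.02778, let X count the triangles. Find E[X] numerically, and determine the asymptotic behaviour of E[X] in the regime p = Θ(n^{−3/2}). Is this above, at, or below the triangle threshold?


Number of potential triangles: C(36, 3) = 7140.
Each occurs with probability p³ ≈ (0.02778)³ ≈ 2.143347e-05.
By linearity: E[X] = C(36, 3)·p³ ≈ 7140 · 2.143347e-05 ≈ 0.1530.
Since α = 3/2 > 1, p = c/n^{3/2} = o(1/n) is below the triangle threshold p ~ 1/n. Asymptotically E[X] ~ (c³/6)·n^{3(1−α)} = (6³/6)·n^{-1.5} → 0, so by Markov's inequality G has no triangles w.h.p.

E[X] ≈ 0.1530; in regime p = Θ(1/n^{3/2}) E[X] tends to 0 (below the triangle threshold p ~ 1/n).


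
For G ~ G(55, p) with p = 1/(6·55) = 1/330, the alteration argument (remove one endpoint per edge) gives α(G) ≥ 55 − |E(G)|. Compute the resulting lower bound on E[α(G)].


E[|E(G)|] = C(55, 2)·p = 1485 · (1/330) = 9/2.
E[α(G)] ≥ n − E[|E(G)|] = 55 − 9/2 = 101/2.
Numerically: ≈ 50.500000.
(This is only a lower bound; the true E[α(G)] may be larger.)

E[α(G)] ≥ 101/2 ≈ 50.500000.


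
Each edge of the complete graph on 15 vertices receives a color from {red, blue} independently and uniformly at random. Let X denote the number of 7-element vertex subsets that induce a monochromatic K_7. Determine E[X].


Let X = Σ_S X_S over the C(15, 7) = 6435 subsets S of size 7, where X_S = 1 if the K_7 on S is monochromatic.
For a fixed S, the K_7 on S has C(7, 2) = 21 edges. P[all 21 edges red] = (1/2)^21, and likewise for blue, so P[monochromatic] = 2·(1/2)^21 = 2^{1 − 21} = 1/1048576.
Summing: E[X] = C(15, 7) · 2^{1 − 21} = 6435 · 1/1048576 = 6435/1048576.
Numerically: E[X] ≈ 0.0061.

E[X] = C(15,7)·2^(1−C(7,2)) = 6435/1048576 ≈ 0.0061.


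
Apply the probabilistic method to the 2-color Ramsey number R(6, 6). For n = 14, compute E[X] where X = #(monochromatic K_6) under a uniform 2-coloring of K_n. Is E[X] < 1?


E[X] = C(14, 6) · 2^{1 − 15} = 3003 · 2^{−14} = 3003/16384.
As a reduced fraction: E[X] = 3003/16384 ≈ 0.1832886.
Is E[X] < 1? YES.
Since E[X] < 1, there exists a 2-coloring of K_{14} with no monochromatic K_6; hence R(6, 6) > 14.

E[X] = 3003/16384 ≈ 0.1832886; E[X] < 1, so R(6, 6) > 14.


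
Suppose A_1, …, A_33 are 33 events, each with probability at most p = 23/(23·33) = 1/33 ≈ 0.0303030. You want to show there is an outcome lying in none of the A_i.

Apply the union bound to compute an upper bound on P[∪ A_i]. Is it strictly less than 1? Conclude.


Union bound: P[∪_{i=1}^{33} A_i] ≤ Σ_i P[A_i] ≤ 33·p = 33·(1/33) = 1.
Numerically: 1 ≈ 1.0000000.
Is 1 < 1? NO.
Since the bound 1 is ≥ 1, the union bound is uninformative here; it does NOT by itself certify existence.

33·p = 1 ≈ 1.0000000; existence NOT certified by the union bound.


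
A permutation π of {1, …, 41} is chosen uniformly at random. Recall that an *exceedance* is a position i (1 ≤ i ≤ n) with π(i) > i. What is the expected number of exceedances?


Write X = Σ_{i=1}^{41} X_i, where X_i = 1_{π(i) > i}.
For each fixed i, π(i) is uniform over {1, …, 41} (marginal of a uniform permutation), so P[π(i) > i] = (n − i)/n. Summing: Σ_{i=1}^{41} (n − i)/n = (0 + 1 + … + 40)/41 = 41(41 − 1)/(2·41) = (41 − 1)/2.
Hence E[X] = Σ_{i=1}^{41} (41 − i)/41 = 20 ≈ 20.000000.

E[X] = 20 = 20.000000.


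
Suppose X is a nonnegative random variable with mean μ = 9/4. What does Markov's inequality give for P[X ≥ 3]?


μ = E[X] = 9/4, a = 3.
Markov: P[X ≥ 3] ≤ μ/a = (9/4)/3 = 3/4.
Numerically: ≈ 0.75000.
(Since a = 3 > μ = 2.25000, the bound 3/4 is < 1 and informative.)

P[X ≥ 3] ≤ 3/4 ≈ 0.75000.


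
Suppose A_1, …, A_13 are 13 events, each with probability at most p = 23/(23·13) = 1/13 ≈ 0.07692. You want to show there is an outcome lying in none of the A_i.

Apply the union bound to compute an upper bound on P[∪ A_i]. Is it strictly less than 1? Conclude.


Union bound: P[∪_{i=1}^{13} A_i] ≤ Σ_i P[A_i] ≤ 13·p = 13·(1/13) = 1.
Numerically: 1 ≈ 1.00000.
Is 1 < 1? NO.
Since the bound 1 is ≥ 1, the union bound is uninformative here; it does NOT by itself certify existence.

13·p = 1 ≈ 1.00000; existence NOT certified by the union bound.


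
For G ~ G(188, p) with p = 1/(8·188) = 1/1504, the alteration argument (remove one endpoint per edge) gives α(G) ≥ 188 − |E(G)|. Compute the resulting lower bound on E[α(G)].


E[|E(G)|] = C(188, 2)·p = 17578 · (1/1504) = 187/16.
E[α(G)] ≥ n − E[|E(G)|] = 188 − 187/16 = 2821/16.
Numerically: ≈ 176.3125.
(This is only a lower bound; the true E[α(G)] may be larger.)

E[α(G)] ≥ 2821/16 ≈ 176.3125.


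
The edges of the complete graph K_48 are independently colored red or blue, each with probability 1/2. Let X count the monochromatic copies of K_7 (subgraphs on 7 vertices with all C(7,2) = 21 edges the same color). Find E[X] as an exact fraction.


Let X = Σ_S X_S over the C(48, 7) = 73629072 subsets S of size 7, where X_S = 1 if the K_7 on S is monochromatic.
For a fixed S, the K_7 on S has C(7, 2) = 21 edges. P[all 21 edges red] = (1/2)^21, and likewise for blue, so P[monochromatic] = 2·(1/2)^21 = 2^{1 − 21} = 1/1048576.
By linearity: E[X] = C(48, 7) · 2^{1 − 21} = 73629072 · 1/1048576 = 4601817/65536.
Numerically: E[X] ≈ 70.21815.

E[X] = C(48,7)·2^(1−C(7,2)) = 4601817/65536 ≈ 70.21815.


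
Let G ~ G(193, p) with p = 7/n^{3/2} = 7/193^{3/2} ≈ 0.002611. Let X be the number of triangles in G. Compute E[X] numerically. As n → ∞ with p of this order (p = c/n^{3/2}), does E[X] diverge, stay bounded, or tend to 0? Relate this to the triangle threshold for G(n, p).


Number of potential triangles: C(193, 3) = 1179616.
Each occurs with probability p³ ≈ (0.002611)³ ≈ 1.779452e-08.
By linearity: E[X] = C(193, 3)·p³ ≈ 1179616 · 1.779452e-08 ≈ 0.0210.
Since α = 3/2 > 1, p = c/n^{3/2} = o(1/n) is below the triangle threshold p ~ 1/n. Asymptotically E[X] ~ (c³/6)·n^{3(1−α)} = (7³/6)·n^{-1.5} → 0, so by Markov's inequality G has no triangles w.h.p.

E[X] ≈ 0.0210; in regime p = Θ(1/n^{3/2}) E[X] tends to 0 (below the triangle threshold p ~ 1/n).


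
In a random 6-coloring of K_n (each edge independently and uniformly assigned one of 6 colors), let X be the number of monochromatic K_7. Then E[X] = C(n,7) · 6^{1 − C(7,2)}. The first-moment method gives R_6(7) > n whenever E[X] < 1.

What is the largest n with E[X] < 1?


We need C(n, 7) · 6^{1 − 21} < 1, i.e. C(n, 7) < 6^{21 − 1} = 3656158440062976.
Check values of n near the boundary:
  n = 565: C(565, 7) = 3513212521235560; 3513212521235560 < 3656158440062976? YES
  n = 566: C(566, 7) = 3557206237959440; 3557206237959440 < 3656158440062976? YES
  n = 567: C(567, 7) = 3601671315933933; 3601671315933933 < 3656158440062976? YES
  n = 568: C(568, 7) = 3646611956239704; 3646611956239704 < 3656158440062976? YES
  n = 569: C(569, 7) = 3692032389858348; 3692032389858348 < 3656158440062976? NO
  n = 570: C(570, 7) = 3737936877831720; 3737936877831720 < 3656158440062976? NO
  n = 571: C(571, 7) = 3784329711421830; 3784329711421830 < 3656158440062976? NO
The largest n with C(n, 7) < 3656158440062976 is n = 568 (where E[X] = 16882462760369/16926659444736 ≈ 0.997). Hence R_6(7) > 568, i.e. R_6(7) ≥ 569.

Largest n = 568; hence R_6(7) > 568.


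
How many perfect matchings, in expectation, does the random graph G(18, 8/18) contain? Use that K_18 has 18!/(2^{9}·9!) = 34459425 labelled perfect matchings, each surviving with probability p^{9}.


K_18 has 18!/(2^{9}·9!) = 34459425 labelled perfect matchings.
For each such perfect matching H, let X_H = 1 if all 9 edges of H are present in G. Then P[X_H = 1] = p^{9} = (4/9)^{9} = 262144/387420489.
By linearity of expectation: E[X] = Σ_H E[X_H] = 34459425 · p^{9} = 34459425 · 262144/387420489 = 111522611200/4782969.
Numerically: E[X] ≈ 2.332e+04.

E[X] = 34459425 · (4/9)^{9} = 111522611200/4782969 ≈ 2.332e+04.


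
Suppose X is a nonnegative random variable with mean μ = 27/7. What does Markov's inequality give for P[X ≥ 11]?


μ = E[X] = 27/7, a = 11.
Markov: P[X ≥ 11] ≤ μ/a = (27/7)/11 = 27/77.
Numerically: ≈ 0.3506.
(Since a = 11 > μ = 3.8571, the bound 27/77 is < 1 and informative.)

P[X ≥ 11] ≤ 27/77 ≈ 0.3506.


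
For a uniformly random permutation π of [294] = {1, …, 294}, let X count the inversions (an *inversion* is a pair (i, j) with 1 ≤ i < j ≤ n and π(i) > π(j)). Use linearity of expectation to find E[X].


Write X = Σ X_I over the C(294, 2) = 43071 pairs i < j, with X_I the indicator of one inversion.
There are 43071 indicators.
For each fixed pair i < j, the values π(i) and π(j) are two distinct elements of {1, …, 294} in uniformly random order; by symmetry P[π(i) > π(j)] = 1/2.
By linearity: E[X] = 43071 · (1/2) = C(294, 2) · (1/2) = 43071/2 = 43071/2 ≈ 21535.5000.

E[X] = 43071/2 = 21535.5000.


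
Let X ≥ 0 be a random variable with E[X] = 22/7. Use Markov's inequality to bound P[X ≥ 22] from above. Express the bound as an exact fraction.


μ = E[X] = 22/7, a = 22.
Markov: P[X ≥ 22] ≤ μ/a = (22/7)/22 = 1/7.
Numerically: ≈ 0.14286.
(Since a = 22 > μ = 3.14286, the bound 1/7 is < 1 and informative.)

P[X ≥ 22] ≤ 1/7 ≈ 0.14286.


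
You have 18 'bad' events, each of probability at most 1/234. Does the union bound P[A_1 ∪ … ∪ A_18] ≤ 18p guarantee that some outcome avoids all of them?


Union bound: P[∪_{i=1}^{18} A_i] ≤ Σ_i P[A_i] ≤ 18·p = 18·(1/234) = 1/13.
Numerically: 1/13 ≈ 0.0769231.
Is 1/13 < 1? YES.
Since P[∪ A_i] ≤ 1/13 < 1, the complement has P[∩ A_i^c] ≥ 1 − 1/13 = 12/13 > 0, so some outcome avoids every A_i.

18·p = 1/13 ≈ 0.0769231; existence CERTIFIED by the union bound.


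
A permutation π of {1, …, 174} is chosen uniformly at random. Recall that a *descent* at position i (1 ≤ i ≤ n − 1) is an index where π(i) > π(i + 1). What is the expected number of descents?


Write X = Σ X_I over i = 1, …, 173, with X_I the indicator of one descent.
There are 173 indicators.
For each fixed i, the pair (π(i), π(i+1)) is a uniformly random ordered pair of distinct values from {1, …, 174}; by symmetry P[π(i) > π(i+1)] = 1/2.
By linearity: E[X] = 173 · (1/2) = (174 − 1) · (1/2) = 173/2 ≈ 86.500000.

E[X] = 173/2 = 86.500000.


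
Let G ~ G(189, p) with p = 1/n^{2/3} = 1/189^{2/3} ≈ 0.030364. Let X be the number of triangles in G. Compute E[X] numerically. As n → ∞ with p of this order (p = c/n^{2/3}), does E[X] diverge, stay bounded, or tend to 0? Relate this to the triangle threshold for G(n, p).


Number of potential triangles: C(189, 3) = 1107414.
Each occurs with probability p³ ≈ (0.030364)³ ≈ 2.79947370e-05.
By linearity: E[X] = C(189, 3)·p³ ≈ 1107414 · 2.79947370e-05 ≈ 31.001764.
Since α = 2/3 < 1, p = c/n^{2/3} ≫ 1/n is above the triangle threshold p ~ 1/n. Asymptotically E[X] ~ (c³/6)·n^{3(1−α)} = (1³/6)·n^{1} → ∞; triangles are abundant w.h.p.

E[X] ≈ 31.001764; in regime p = Θ(1/n^{2/3}) E[X] diverges (above the triangle threshold p ~ 1/n).


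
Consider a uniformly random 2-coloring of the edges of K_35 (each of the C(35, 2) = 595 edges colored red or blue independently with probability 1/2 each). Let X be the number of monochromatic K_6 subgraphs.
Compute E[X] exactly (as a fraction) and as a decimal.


Let X = Σ_S X_S over the C(35, 6) = 1623160 subsets S of size 6, where X_S = 1 if the K_6 on S is monochromatic.
For a fixed S, the K_6 on S has C(6, 2) = 15 edges. P[all 15 edges red] = (1/2)^15, and likewise for blue, so P[monochromatic] = 2·(1/2)^15 = 2^{1 − 15} = 1/16384.
By linearity of expectation: E[X] = C(35, 6) · 2^{1 − 15} = 1623160 · 1/16384 = 202895/2048.
Numerically: E[X] ≈ 99.06982.

E[X] = C(35,6)·2^(1−C(6,2)) = 202895/2048 ≈ 99.06982.


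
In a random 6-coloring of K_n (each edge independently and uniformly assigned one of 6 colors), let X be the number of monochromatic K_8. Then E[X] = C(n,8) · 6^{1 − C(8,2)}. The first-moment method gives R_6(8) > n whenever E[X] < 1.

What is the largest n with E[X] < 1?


We need C(n, 8) · 6^{1 − 28} < 1, i.e. C(n, 8) < 6^{28 − 1} = 1023490369077469249536.
Check values of n near the boundary:
  n = 1589: C(1589, 8) = 990389025825605844438; 990389025825605844438 < 1023490369077469249536? YES
  n = 1590: C(1590, 8) = 995397314198933813310; 995397314198933813310 < 1023490369077469249536? YES
  n = 1591: C(1591, 8) = 1000427749141189953870; 1000427749141189953870 < 1023490369077469249536? YES
  n = 1592: C(1592, 8) = 1005480414540892933435; 1005480414540892933435 < 1023490369077469249536? YES
  n = 1593: C(1593, 8) = 1010555394551193970323; 1010555394551193970323 < 1023490369077469249536? YES
  n = 1594: C(1594, 8) = 1015652773590544255167; 1015652773590544255167 < 1023490369077469249536? YES
  n = 1595: C(1595, 8) = 1020772636343363633895; 1020772636343363633895 < 1023490369077469249536? YES
  n = 1596: C(1596, 8) = 1025915067760710553965; 1025915067760710553965 < 1023490369077469249536? NO
  n = 1597: C(1597, 8) = 1031080153060953275445; 1031080153060953275445 < 1023490369077469249536? NO
The largest n with C(n, 8) < 1023490369077469249536 is n = 1595 (where E[X] = 113419181815929292655/113721152119718805504 ≈ 0.997). Hence R_6(8) > 1595, i.e. R_6(8) ≥ 1596.

Largest n = 1595; hence R_6(8) > 1595.


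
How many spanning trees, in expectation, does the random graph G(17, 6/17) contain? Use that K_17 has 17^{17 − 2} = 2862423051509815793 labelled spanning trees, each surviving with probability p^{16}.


K_17 has 17^{17 − 2} = 2862423051509815793 labelled spanning trees.
For each such spanning tree H, let X_H = 1 if all 16 edges of H are present in G. Then P[X_H = 1] = p^{16} = (6/17)^{16} = 2821109907456/48661191875666868481.
By linearity of expectation: E[X] = Σ_H E[X_H] = 2862423051509815793 · p^{16} = 2862423051509815793 · 2821109907456/48661191875666868481 = 2821109907456/17.
Numerically: E[X] ≈ 1.6595e+11.

E[X] = 2862423051509815793 · (6/17)^{16} = 2821109907456/17 ≈ 1.6595e+11.


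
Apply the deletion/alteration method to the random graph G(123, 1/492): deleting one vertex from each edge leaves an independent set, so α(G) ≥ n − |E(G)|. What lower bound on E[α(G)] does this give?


E[|E(G)|] = C(123, 2)·p = 7503 · (1/492) = 61/4.
E[α(G)] ≥ n − E[|E(G)|] = 123 − 61/4 = 431/4.
Numerically: ≈ 107.750000.
(This is only a lower bound; the true E[α(G)] may be larger.)

E[α(G)] ≥ 431/4 ≈ 107.750000.
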